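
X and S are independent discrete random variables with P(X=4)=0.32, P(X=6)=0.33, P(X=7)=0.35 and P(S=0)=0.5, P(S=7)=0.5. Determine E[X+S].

9.21

E[X+S] = Σ_x Σ_s (x+s) · P(X=x)P(S=s)
 = 4·0.16 + 11·0.16 + 6·0.165 + 13·0.165 + 7·0.175 + 14·0.175
 = 0.64 + 1.76 + 0.99 + 2.145 + 1.225 + 2.45
 = 9.21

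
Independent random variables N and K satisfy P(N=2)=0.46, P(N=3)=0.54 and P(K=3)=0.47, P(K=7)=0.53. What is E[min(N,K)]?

E[min(N,K)] = Σ_n Σ_k min(n,k) · P(N=n)P(K=k)
 = 2·0.2162 + 2·0.2438 + 3·0.2538 + 3·0.2862
 = 0.4324 + 0.4876 + 0.7614 + 0.8586
 = 2.54

2.54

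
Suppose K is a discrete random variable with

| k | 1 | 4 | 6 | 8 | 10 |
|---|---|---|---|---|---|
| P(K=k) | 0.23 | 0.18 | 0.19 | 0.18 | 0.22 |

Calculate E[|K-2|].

4.19

E[|K-2|] = Σ |k-2|·P(K=k)
 = 1·0.23 + 2·0.18 + 4·0.19 + 6·0.18 + 8·0.22
 = 0.23 + 0.36 + 0.76 + 1.08 + 1.76
 = 4.19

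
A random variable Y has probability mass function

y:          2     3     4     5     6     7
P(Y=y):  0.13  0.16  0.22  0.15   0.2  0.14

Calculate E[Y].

4.55

E[Y] = Σ y·P(Y=y)
 = 2·0.13 + 3·0.16 + 4·0.22 + 5·0.15 + 6·0.2 + 7·0.14
 = 0.26 + 0.48 + 0.88 + 0.75 + 1.2 + 0.98
 = 4.55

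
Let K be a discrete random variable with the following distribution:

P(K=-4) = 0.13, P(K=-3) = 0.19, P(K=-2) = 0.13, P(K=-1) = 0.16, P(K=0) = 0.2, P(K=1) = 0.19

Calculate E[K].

-1.32

E[K] = Σ k·P(K=k)
 = (-4)·0.13 + (-3)·0.19 + (-2)·0.13 + (-1)·0.16 + 0·0.2 + 1·0.19
 = (-0.52) + (-0.57) + (-0.26) + (-0.16) + 0 + 0.19
 = -1.32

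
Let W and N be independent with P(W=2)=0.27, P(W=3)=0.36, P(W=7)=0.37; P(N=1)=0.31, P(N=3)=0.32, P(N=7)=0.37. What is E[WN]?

E[WN] = Σ_w Σ_n wn · P(W=w)P(N=n)
 = 2·0.0837 + 6·0.0864 + 14·0.0999 + 3·0.1116 + 9·0.1152 + 21·0.1332 + 7·0.1147 + 21·0.1184 + 49·0.1369
 = 0.1674 + 0.5184 + 1.3986 + 0.3348 + 1.0368 + 2.7972 + 0.8029 + 2.4864 + 6.7081
 = 16.2506

16.2506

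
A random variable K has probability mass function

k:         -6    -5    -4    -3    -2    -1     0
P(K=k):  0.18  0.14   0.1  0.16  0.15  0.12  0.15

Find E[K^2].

E[K^2] = Σ k^2·P(K=k)
 = 36·0.18 + 25·0.14 + 16·0.1 + 9·0.16 + 4·0.15 + 1·0.12 + 0·0.15
 = 6.48 + 3.5 + 1.6 + 1.44 + 0.6 + 0.12 + 0
 = 13.74

13.74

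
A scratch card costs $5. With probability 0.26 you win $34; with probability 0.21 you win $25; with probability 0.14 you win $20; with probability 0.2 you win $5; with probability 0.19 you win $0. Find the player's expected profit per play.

12.89

E[payout] = 34·0.26 + 25·0.21 + 20·0.14 + 5·0.2 + 0·0.19
 = 8.84 + 5.25 + 2.8 + 1 + 0
 = 17.89
Net = 17.89 - 5 = 12.89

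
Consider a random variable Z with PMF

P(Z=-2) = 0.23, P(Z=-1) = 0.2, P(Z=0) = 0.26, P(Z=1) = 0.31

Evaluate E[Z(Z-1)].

1.78

E[Z(Z-1)] = Σ z(z-1)·P(Z=z)
 = 6·0.23 + 2·0.2 + 0·0.26 + 0·0.31
 = 1.38 + 0.4 + 0 + 0
 = 1.78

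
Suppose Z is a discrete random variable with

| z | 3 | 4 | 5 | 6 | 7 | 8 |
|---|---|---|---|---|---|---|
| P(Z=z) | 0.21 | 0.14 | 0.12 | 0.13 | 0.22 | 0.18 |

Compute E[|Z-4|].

E[|Z-4|] = Σ |z-4|·P(Z=z)
 = 1·0.21 + 0·0.14 + 1·0.12 + 2·0.13 + 3·0.22 + 4·0.18
 = 0.21 + 0 + 0.12 + 0.26 + 0.66 + 0.72
 = 1.97

1.97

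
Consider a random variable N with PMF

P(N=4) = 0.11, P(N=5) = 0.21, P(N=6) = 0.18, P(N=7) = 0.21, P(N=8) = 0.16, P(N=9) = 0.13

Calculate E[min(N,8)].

E[min(N,8)] = Σ min(n,8)·P(N=n)
 = 4·0.11 + 5·0.21 + 6·0.18 + 7·0.21 + 8·0.16 + 8·0.13
 = 0.44 + 1.05 + 1.08 + 1.47 + 1.28 + 1.04
 = 6.36

6.36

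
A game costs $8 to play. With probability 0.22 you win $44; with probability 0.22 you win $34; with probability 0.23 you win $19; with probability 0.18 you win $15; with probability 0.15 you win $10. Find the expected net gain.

E[payout] = 44·0.22 + 34·0.22 + 19·0.23 + 15·0.18 + 10·0.15
 = 9.68 + 7.48 + 4.37 + 2.7 + 1.5
 = 25.73
Net = 25.73 - 8 = 17.73

17.73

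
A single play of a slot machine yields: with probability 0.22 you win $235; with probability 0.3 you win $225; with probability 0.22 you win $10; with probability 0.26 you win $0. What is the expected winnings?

121.4

E[payout] = 235·0.22 + 225·0.3 + 10·0.22 + 0·0.26
 = 51.7 + 67.5 + 2.2 + 0
 = 121.4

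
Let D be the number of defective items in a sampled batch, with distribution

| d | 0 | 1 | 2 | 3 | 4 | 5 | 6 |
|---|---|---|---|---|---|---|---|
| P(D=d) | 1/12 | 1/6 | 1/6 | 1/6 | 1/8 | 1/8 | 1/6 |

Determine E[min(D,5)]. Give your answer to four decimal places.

E[min(D,5)] = Σ min(d,5)·P(D=d)
 = 0·1/12 + 1·1/6 + 2·1/6 + 3·1/6 + 4·1/8 + 5·1/8 + 5·1/6
 = 0 + 1/6 + 1/3 + 1/2 + 1/2 + 5/8 + 5/6
 = 71/24

2.9583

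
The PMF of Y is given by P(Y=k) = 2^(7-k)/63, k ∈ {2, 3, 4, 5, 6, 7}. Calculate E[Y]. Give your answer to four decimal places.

2.9048

E[Y] = Σ y·P(Y=y)
 = 2·32/63 + 3·16/63 + 4·8/63 + 5·4/63 + 6·2/63 + 7·1/63
 = 64/63 + 16/21 + 32/63 + 20/63 + 4/21 + 1/9
 = 61/21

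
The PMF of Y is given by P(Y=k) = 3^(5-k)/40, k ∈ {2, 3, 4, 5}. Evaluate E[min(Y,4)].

E[min(Y,4)] = Σ min(y,4)·P(Y=y)
 = 2·27/40 + 3·9/40 + 4·3/40 + 4·1/40
 = 27/20 + 27/40 + 3/10 + 1/10
 = 97/40

2.425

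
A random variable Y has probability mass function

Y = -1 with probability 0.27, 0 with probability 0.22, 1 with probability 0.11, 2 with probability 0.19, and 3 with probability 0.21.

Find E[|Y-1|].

E[|Y-1|] = Σ |y-1|·P(Y=y)
 = 2·0.27 + 1·0.22 + 0·0.11 + 1·0.19 + 2·0.21
 = 0.54 + 0.22 + 0 + 0.19 + 0.42
 = 1.37

1.37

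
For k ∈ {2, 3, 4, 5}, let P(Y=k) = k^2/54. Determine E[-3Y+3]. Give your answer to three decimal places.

-9.444

E[-3Y+3] = Σ (-3y+3)·P(Y=y)
 = (-3)·2/27 + (-6)·1/6 + (-9)·8/27 + (-12)·25/54
 = (-2/9) + (-1) + (-8/3) + (-50/9)
 = -85/9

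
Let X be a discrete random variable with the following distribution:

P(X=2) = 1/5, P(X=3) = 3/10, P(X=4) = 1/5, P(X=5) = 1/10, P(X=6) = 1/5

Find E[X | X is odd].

P(X is odd) = 3/10 + 1/10 = 2/5.
E[X | X is odd] = [3·3/10 + 5·1/10] / (2/5)
 = 7/5 / (2/5)
 = 7/2

3.5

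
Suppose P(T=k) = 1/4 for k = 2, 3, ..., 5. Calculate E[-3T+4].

-6.5

E[-3T+4] = Σ (-3t+4)·P(T=t)
 = (-2)·1/4 + (-5)·1/4 + (-8)·1/4 + (-11)·1/4
 = (-1/2) + (-5/4) + (-2) + (-11/4)
 = -13/2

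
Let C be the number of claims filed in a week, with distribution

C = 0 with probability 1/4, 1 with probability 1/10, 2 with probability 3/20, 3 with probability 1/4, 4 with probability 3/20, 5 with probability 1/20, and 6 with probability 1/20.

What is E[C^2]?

8.4

E[C^2] = Σ c^2·P(C=c)
 = 0·1/4 + 1·1/10 + 4·3/20 + 9·1/4 + 16·3/20 + 25·1/20 + 36·1/20
 = 0 + 1/10 + 3/5 + 9/4 + 12/5 + 5/4 + 9/5
 = 42/5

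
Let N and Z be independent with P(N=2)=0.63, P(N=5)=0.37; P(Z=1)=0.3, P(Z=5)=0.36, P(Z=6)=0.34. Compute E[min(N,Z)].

2.477

E[min(N,Z)] = Σ_n Σ_z min(n,z) · P(N=n)P(Z=z)
 = 1·0.189 + 2·0.2268 + 2·0.2142 + 1·0.111 + 5·0.1332 + 5·0.1258
 = 0.189 + 0.4536 + 0.4284 + 0.111 + 0.666 + 0.629
 = 2.477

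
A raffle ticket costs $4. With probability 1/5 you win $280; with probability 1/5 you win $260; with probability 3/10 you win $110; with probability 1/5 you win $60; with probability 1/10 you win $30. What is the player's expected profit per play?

E[payout] = 280·1/5 + 260·1/5 + 110·3/10 + 60·1/5 + 30·1/10
 = 56 + 52 + 33 + 12 + 3
 = 156
Net = 156 - 4 = 152

152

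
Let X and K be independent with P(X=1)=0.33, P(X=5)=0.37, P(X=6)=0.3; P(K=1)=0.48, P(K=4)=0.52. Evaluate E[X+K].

6.54

E[X+K] = Σ_x Σ_k (x+k) · P(X=x)P(K=k)
 = 2·0.1584 + 5·0.1716 + 6·0.1776 + 9·0.1924 + 7·0.144 + 10·0.156
 = 0.3168 + 0.858 + 1.0656 + 1.7316 + 1.008 + 1.56
 = 6.54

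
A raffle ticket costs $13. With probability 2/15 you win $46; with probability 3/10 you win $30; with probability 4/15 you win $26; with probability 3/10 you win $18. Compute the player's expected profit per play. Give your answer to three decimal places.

E[payout] = 46·2/15 + 30·3/10 + 26·4/15 + 18·3/10
 = 92/15 + 9 + 104/15 + 27/5
 = 412/15
Net = 412/15 - 13 = 217/15

14.467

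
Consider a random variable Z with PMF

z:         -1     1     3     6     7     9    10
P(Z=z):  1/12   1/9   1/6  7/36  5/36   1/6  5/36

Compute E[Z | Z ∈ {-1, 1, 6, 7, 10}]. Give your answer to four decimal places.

P(Z ∈ {-1, 1, 6, 7, 10}) = 1/12 + 1/9 + 7/36 + 5/36 + 5/36 = 2/3.
E[Z | Z ∈ {-1, 1, 6, 7, 10}] = [(-1)·1/12 + 1·1/9 + 6·7/36 + 7·5/36 + 10·5/36] / (2/3)
 = 32/9 / (2/3)
 = 16/3

5.3333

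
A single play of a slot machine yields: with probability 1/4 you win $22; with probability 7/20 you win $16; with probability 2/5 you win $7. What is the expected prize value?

13.9

E[payout] = 22·1/4 + 16·7/20 + 7·2/5
 = 11/2 + 28/5 + 14/5
 = 139/10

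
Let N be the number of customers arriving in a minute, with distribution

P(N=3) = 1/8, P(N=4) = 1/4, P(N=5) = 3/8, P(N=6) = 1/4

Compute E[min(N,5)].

4.5

E[min(N,5)] = Σ min(n,5)·P(N=n)
 = 3·1/8 + 4·1/4 + 5·3/8 + 5·1/4
 = 3/8 + 1 + 15/8 + 5/4
 = 9/2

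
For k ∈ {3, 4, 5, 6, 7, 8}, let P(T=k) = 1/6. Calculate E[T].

E[T] = Σ t·P(T=t)
 = 3·1/6 + 4·1/6 + 5·1/6 + 6·1/6 + 7·1/6 + 8·1/6
 = 1/2 + 2/3 + 5/6 + 1 + 7/6 + 4/3
 = 11/2

5.5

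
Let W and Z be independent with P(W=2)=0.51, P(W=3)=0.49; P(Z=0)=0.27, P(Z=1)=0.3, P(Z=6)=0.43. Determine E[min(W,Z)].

E[min(W,Z)] = Σ_w Σ_z min(w,z) · P(W=w)P(Z=z)
 = 0·0.1377 + 1·0.153 + 2·0.2193 + 0·0.1323 + 1·0.147 + 3·0.2107
 = 0 + 0.153 + 0.4386 + 0 + 0.147 + 0.6321
 = 1.3707

1.3707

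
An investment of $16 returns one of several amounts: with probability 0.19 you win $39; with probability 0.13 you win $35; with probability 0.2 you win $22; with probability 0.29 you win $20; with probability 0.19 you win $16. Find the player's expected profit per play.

E[payout] = 39·0.19 + 35·0.13 + 22·0.2 + 20·0.29 + 16·0.19
 = 7.41 + 4.55 + 4.4 + 5.8 + 3.04
 = 25.2
Net = 25.2 - 16 = 9.2

9.2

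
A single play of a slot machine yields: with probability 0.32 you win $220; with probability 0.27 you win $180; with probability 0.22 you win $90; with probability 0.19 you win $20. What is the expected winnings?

E[payout] = 220·0.32 + 180·0.27 + 90·0.22 + 20·0.19
 = 70.4 + 48.6 + 19.8 + 3.8
 = 142.6

142.6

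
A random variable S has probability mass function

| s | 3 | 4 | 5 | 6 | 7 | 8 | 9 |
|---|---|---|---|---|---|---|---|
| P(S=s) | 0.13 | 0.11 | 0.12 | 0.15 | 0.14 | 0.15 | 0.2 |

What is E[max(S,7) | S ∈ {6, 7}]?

7

P(S ∈ {6, 7}) = 0.15 + 0.14 = 0.29.
E[max(S,7) | S ∈ {6, 7}] = [7·0.15 + 7·0.14] / 0.29
 = 2.03 / 0.29
 = 7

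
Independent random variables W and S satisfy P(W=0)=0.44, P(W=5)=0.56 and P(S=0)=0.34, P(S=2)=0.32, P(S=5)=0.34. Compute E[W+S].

5.14

E[W+S] = Σ_w Σ_s (w+s) · P(W=w)P(S=s)
 = 0·0.1496 + 2·0.1408 + 5·0.1496 + 5·0.1904 + 7·0.1792 + 10·0.1904
 = 0 + 0.2816 + 0.748 + 0.952 + 1.2544 + 1.904
 = 5.14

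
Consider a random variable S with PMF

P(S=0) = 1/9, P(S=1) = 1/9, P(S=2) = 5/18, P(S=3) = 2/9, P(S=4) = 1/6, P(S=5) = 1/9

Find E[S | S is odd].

3

P(S is odd) = 1/9 + 2/9 + 1/9 = 4/9.
E[S | S is odd] = [1·1/9 + 3·2/9 + 5·1/9] / (4/9)
 = 4/3 / (4/9)
 = 3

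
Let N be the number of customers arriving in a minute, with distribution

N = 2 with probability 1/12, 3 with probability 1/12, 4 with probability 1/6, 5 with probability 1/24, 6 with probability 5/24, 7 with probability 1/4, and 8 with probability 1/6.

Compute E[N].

E[N] = Σ n·P(N=n)
 = 2·1/12 + 3·1/12 + 4·1/6 + 5·1/24 + 6·5/24 + 7·1/4 + 8·1/6
 = 1/6 + 1/4 + 2/3 + 5/24 + 5/4 + 7/4 + 4/3
 = 45/8

5.625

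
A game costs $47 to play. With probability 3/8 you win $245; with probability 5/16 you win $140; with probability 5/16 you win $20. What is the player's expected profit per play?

E[payout] = 245·3/8 + 140·5/16 + 20·5/16
 = 735/8 + 175/4 + 25/4
 = 1135/8
Net = 1135/8 - 47 = 759/8

94.875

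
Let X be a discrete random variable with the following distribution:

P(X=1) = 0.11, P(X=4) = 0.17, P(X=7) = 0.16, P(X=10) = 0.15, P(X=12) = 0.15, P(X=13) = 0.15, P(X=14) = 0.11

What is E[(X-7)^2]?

E[(X-7)^2] = Σ (x-7)^2·P(X=x)
 = 36·0.11 + 9·0.17 + 0·0.16 + 9·0.15 + 25·0.15 + 36·0.15 + 49·0.11
 = 3.96 + 1.53 + 0 + 1.35 + 3.75 + 5.4 + 5.39
 = 21.38

21.38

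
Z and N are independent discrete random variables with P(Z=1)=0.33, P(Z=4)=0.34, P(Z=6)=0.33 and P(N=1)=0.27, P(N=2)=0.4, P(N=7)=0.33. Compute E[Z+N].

7.05

E[Z+N] = Σ_z Σ_n (z+n) · P(Z=z)P(N=n)
 = 2·0.0891 + 3·0.132 + 8·0.1089 + 5·0.0918 + 6·0.136 + 11·0.1122 + 7·0.0891 + 8·0.132 + 13·0.1089
 = 0.1782 + 0.396 + 0.8712 + 0.459 + 0.816 + 1.2342 + 0.6237 + 1.056 + 1.4157
 = 7.05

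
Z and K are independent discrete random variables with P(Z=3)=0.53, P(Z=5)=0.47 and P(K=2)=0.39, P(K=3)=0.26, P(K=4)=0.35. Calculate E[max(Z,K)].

E[max(Z,K)] = Σ_z Σ_k max(z,k) · P(Z=z)P(K=k)
 = 3·0.2067 + 3·0.1378 + 4·0.1855 + 5·0.1833 + 5·0.1222 + 5·0.1645
 = 0.6201 + 0.4134 + 0.742 + 0.9165 + 0.611 + 0.8225
 = 4.1255

4.1255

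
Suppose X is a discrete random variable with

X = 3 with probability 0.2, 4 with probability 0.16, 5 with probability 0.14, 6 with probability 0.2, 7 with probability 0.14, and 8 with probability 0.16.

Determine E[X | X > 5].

P(X > 5) = 0.2 + 0.14 + 0.16 = 0.5.
E[X | X > 5] = [6·0.2 + 7·0.14 + 8·0.16] / 0.5
 = 3.46 / 0.5
 = 173/25

6.92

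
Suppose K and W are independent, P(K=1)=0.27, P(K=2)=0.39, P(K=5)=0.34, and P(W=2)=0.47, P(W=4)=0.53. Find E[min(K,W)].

E[min(K,W)] = Σ_k Σ_w min(k,w) · P(K=k)P(W=w)
 = 1·0.1269 + 1·0.1431 + 2·0.1833 + 2·0.2067 + 2·0.1598 + 4·0.1802
 = 0.1269 + 0.1431 + 0.3666 + 0.4134 + 0.3196 + 0.7208
 = 2.0904

2.0904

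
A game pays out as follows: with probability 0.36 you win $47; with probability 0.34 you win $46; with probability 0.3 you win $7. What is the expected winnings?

34.66

E[payout] = 47·0.36 + 46·0.34 + 7·0.3
 = 16.92 + 15.64 + 2.1
 = 34.66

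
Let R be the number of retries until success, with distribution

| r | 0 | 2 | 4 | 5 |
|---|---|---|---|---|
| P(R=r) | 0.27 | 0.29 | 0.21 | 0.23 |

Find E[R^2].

10.27

E[R^2] = Σ r^2·P(R=r)
 = 0·0.27 + 4·0.29 + 16·0.21 + 25·0.23
 = 0 + 1.16 + 3.36 + 5.75
 = 10.27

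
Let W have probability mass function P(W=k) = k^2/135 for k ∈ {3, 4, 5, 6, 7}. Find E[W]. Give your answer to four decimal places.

5.7407

E[W] = Σ w·P(W=w)
 = 3·1/15 + 4·16/135 + 5·5/27 + 6·4/15 + 7·49/135
 = 1/5 + 64/135 + 25/27 + 8/5 + 343/135
 = 155/27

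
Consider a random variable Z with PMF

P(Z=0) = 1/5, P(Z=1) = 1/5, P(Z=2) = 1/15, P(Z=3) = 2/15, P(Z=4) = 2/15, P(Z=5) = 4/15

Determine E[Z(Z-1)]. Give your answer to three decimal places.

E[Z(Z-1)] = Σ z(z-1)·P(Z=z)
 = 0·1/5 + 0·1/5 + 2·1/15 + 6·2/15 + 12·2/15 + 20·4/15
 = 0 + 0 + 2/15 + 4/5 + 8/5 + 16/3
 = 118/15

7.867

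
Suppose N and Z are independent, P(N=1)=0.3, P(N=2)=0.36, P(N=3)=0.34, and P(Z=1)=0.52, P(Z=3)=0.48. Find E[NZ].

E[NZ] = Σ_n Σ_z nz · P(N=n)P(Z=z)
 = 1·0.156 + 3·0.144 + 2·0.1872 + 6·0.1728 + 3·0.1768 + 9·0.1632
 = 0.156 + 0.432 + 0.3744 + 1.0368 + 0.5304 + 1.4688
 = 3.9984

3.9984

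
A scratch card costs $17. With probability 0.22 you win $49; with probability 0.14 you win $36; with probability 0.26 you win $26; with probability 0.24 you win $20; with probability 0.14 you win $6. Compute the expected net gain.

11.22

E[payout] = 49·0.22 + 36·0.14 + 26·0.26 + 20·0.24 + 6·0.14
 = 10.78 + 5.04 + 6.76 + 4.8 + 0.84
 = 28.22
Net = 28.22 - 17 = 11.22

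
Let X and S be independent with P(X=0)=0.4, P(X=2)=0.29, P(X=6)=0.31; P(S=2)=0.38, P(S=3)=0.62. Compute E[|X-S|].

E[|X-S|] = Σ_x Σ_s |x-s| · P(X=x)P(S=s)
 = 2·0.152 + 3·0.248 + 0·0.1102 + 1·0.1798 + 4·0.1178 + 3·0.1922
 = 0.304 + 0.744 + 0 + 0.1798 + 0.4712 + 0.5766
 = 2.2756

2.2756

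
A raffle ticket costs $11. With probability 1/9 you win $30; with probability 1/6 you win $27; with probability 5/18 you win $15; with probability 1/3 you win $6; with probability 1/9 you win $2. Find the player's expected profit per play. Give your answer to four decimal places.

E[payout] = 30·1/9 + 27·1/6 + 15·5/18 + 6·1/3 + 2·1/9
 = 10/3 + 9/2 + 25/6 + 2 + 2/9
 = 128/9
Net = 128/9 - 11 = 29/9

3.2222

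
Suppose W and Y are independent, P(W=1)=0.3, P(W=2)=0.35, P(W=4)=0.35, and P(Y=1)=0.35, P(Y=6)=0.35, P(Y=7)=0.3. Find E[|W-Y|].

3.13

E[|W-Y|] = Σ_w Σ_y |w-y| · P(W=w)P(Y=y)
 = 0·0.105 + 5·0.105 + 6·0.09 + 1·0.1225 + 4·0.1225 + 5·0.105 + 3·0.1225 + 2·0.1225 + 3·0.105
 = 0 + 0.525 + 0.54 + 0.1225 + 0.49 + 0.525 + 0.3675 + 0.245 + 0.315
 = 3.13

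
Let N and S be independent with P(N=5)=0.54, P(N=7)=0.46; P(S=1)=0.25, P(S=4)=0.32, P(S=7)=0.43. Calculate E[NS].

26.8768

E[NS] = Σ_n Σ_s ns · P(N=n)P(S=s)
 = 5·0.135 + 20·0.1728 + 35·0.2322 + 7·0.115 + 28·0.1472 + 49·0.1978
 = 0.675 + 3.456 + 8.127 + 0.805 + 4.1216 + 9.6922
 = 26.8768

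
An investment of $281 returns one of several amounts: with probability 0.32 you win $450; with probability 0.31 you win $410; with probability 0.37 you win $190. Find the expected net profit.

60.4

E[payout] = 450·0.32 + 410·0.31 + 190·0.37
 = 144 + 127.1 + 70.3
 = 341.4
Net = 341.4 - 281 = 60.4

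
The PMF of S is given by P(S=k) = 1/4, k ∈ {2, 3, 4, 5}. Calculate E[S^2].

13.5

E[S^2] = Σ s^2·P(S=s)
 = 4·1/4 + 9·1/4 + 16·1/4 + 25·1/4
 = 1 + 9/4 + 4 + 25/4
 = 27/2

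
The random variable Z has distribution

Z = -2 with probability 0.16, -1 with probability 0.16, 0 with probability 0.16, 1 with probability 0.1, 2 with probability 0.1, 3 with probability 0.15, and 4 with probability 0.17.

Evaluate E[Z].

E[Z] = Σ z·P(Z=z)
 = (-2)·0.16 + (-1)·0.16 + 0·0.16 + 1·0.1 + 2·0.1 + 3·0.15 + 4·0.17
 = (-0.32) + (-0.16) + 0 + 0.1 + 0.2 + 0.45 + 0.68
 = 0.95

0.95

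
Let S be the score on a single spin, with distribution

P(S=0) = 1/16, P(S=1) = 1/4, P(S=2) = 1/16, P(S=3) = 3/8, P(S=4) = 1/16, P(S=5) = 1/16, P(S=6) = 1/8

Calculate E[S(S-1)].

8.125

E[S(S-1)] = Σ s(s-1)·P(S=s)
 = 0·1/16 + 0·1/4 + 2·1/16 + 6·3/8 + 12·1/16 + 20·1/16 + 30·1/8
 = 0 + 0 + 1/8 + 9/4 + 3/4 + 5/4 + 15/4
 = 65/8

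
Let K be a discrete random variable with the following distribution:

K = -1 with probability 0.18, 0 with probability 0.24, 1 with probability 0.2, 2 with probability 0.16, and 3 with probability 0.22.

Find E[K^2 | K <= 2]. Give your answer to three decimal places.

P(K <= 2) = 0.18 + 0.24 + 0.2 + 0.16 = 0.78.
E[K^2 | K <= 2] = [1·0.18 + 0·0.24 + 1·0.2 + 4·0.16] / 0.78
 = 1.02 / 0.78
 = 17/13

1.308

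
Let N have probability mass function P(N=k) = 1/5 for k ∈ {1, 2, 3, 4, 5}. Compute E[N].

3

E[N] = Σ n·P(N=n)
 = 1·1/5 + 2·1/5 + 3·1/5 + 4·1/5 + 5·1/5
 = 1/5 + 2/5 + 3/5 + 4/5 + 1
 = 3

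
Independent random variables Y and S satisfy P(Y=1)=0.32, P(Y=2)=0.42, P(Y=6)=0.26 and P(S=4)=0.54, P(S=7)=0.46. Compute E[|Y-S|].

E[|Y-S|] = Σ_y Σ_s |y-s| · P(Y=y)P(S=s)
 = 3·0.1728 + 6·0.1472 + 2·0.2268 + 5·0.1932 + 2·0.1404 + 1·0.1196
 = 0.5184 + 0.8832 + 0.4536 + 0.966 + 0.2808 + 0.1196
 = 3.2216

3.2216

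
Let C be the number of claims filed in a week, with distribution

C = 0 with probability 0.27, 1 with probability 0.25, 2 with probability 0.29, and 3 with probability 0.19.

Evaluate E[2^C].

E[2^C] = Σ 2^c·P(C=c)
 = 1·0.27 + 2·0.25 + 4·0.29 + 8·0.19
 = 0.27 + 0.5 + 1.16 + 1.52
 = 3.45

3.45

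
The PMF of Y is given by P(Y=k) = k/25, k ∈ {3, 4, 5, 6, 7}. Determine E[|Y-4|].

E[|Y-4|] = Σ |y-4|·P(Y=y)
 = 1·3/25 + 0·4/25 + 1·1/5 + 2·6/25 + 3·7/25
 = 3/25 + 0 + 1/5 + 12/25 + 21/25
 = 41/25

1.64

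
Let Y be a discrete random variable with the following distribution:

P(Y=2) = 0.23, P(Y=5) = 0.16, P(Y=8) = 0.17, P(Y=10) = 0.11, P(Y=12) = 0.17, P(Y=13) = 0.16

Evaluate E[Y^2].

E[Y^2] = Σ y^2·P(Y=y)
 = 4·0.23 + 25·0.16 + 64·0.17 + 100·0.11 + 144·0.17 + 169·0.16
 = 0.92 + 4 + 10.88 + 11 + 24.48 + 27.04
 = 78.32

78.32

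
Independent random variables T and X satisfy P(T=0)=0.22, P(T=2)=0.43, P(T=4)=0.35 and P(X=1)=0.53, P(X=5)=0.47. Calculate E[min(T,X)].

E[min(T,X)] = Σ_t Σ_x min(t,x) · P(T=t)P(X=x)
 = 0·0.1166 + 0·0.1034 + 1·0.2279 + 2·0.2021 + 1·0.1855 + 4·0.1645
 = 0 + 0 + 0.2279 + 0.4042 + 0.1855 + 0.658
 = 1.4756

1.4756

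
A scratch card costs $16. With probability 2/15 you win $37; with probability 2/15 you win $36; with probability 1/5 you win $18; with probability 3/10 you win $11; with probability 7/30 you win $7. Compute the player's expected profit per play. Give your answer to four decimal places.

2.2667

E[payout] = 37·2/15 + 36·2/15 + 18·1/5 + 11·3/10 + 7·7/30
 = 74/15 + 24/5 + 18/5 + 33/10 + 49/30
 = 274/15
Net = 274/15 - 16 = 34/15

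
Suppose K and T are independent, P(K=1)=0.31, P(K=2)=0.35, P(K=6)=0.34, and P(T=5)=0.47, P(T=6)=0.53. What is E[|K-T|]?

2.7996

E[|K-T|] = Σ_k Σ_t |k-t| · P(K=k)P(T=t)
 = 4·0.1457 + 5·0.1643 + 3·0.1645 + 4·0.1855 + 1·0.1598 + 0·0.1802
 = 0.5828 + 0.8215 + 0.4935 + 0.742 + 0.1598 + 0
 = 2.7996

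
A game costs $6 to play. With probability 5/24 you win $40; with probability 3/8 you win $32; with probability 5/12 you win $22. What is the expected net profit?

E[payout] = 40·5/24 + 32·3/8 + 22·5/12
 = 25/3 + 12 + 55/6
 = 59/2
Net = 59/2 - 6 = 47/2

23.5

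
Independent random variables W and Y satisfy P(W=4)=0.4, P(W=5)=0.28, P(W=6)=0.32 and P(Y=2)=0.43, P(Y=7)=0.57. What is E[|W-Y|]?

2.4412

E[|W-Y|] = Σ_w Σ_y |w-y| · P(W=w)P(Y=y)
 = 2·0.172 + 3·0.228 + 3·0.1204 + 2·0.1596 + 4·0.1376 + 1·0.1824
 = 0.344 + 0.684 + 0.3612 + 0.3192 + 0.5504 + 0.1824
 = 2.4412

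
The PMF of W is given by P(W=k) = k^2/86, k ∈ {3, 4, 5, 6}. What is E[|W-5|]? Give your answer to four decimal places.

E[|W-5|] = Σ |w-5|·P(W=w)
 = 2·9/86 + 1·8/43 + 0·25/86 + 1·18/43
 = 9/43 + 8/43 + 0 + 18/43
 = 35/43

0.8140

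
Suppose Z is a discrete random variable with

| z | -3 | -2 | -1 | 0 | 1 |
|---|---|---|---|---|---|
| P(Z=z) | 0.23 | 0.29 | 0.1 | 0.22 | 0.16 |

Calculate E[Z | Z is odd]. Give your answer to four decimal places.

-1.2857

P(Z is odd) = 0.23 + 0.1 + 0.16 = 0.49.
E[Z | Z is odd] = [(-3)·0.23 + (-1)·0.1 + 1·0.16] / 0.49
 = -0.63 / 0.49
 = -9/7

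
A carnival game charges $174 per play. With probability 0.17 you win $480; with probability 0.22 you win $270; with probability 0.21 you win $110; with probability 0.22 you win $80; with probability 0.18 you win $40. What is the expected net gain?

E[payout] = 480·0.17 + 270·0.22 + 110·0.21 + 80·0.22 + 40·0.18
 = 81.6 + 59.4 + 23.1 + 17.6 + 7.2
 = 188.9
Net = 188.9 - 174 = 14.9

14.9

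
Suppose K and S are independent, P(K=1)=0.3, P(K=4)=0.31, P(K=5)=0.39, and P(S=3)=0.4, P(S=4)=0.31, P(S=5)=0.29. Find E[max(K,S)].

4.4469

E[max(K,S)] = Σ_k Σ_s max(k,s) · P(K=k)P(S=s)
 = 3·0.12 + 4·0.093 + 5·0.087 + 4·0.124 + 4·0.0961 + 5·0.0899 + 5·0.156 + 5·0.1209 + 5·0.1131
 = 0.36 + 0.372 + 0.435 + 0.496 + 0.3844 + 0.4495 + 0.78 + 0.6045 + 0.5655
 = 4.4469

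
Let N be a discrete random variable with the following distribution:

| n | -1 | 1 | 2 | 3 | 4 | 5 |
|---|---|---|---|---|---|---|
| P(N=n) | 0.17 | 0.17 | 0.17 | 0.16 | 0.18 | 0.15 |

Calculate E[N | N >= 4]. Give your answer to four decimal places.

P(N >= 4) = 0.18 + 0.15 = 0.33.
E[N | N >= 4] = [4·0.18 + 5·0.15] / 0.33
 = 1.47 / 0.33
 = 49/11

4.4545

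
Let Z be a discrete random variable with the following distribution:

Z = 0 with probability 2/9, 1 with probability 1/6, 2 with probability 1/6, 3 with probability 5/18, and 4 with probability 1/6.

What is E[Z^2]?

E[Z^2] = Σ z^2·P(Z=z)
 = 0·2/9 + 1·1/6 + 4·1/6 + 9·5/18 + 16·1/6
 = 0 + 1/6 + 2/3 + 5/2 + 8/3
 = 6

6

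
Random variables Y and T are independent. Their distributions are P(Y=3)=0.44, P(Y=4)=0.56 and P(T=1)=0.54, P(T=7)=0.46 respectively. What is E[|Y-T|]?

2.9648

E[|Y-T|] = Σ_y Σ_t |y-t| · P(Y=y)P(T=t)
 = 2·0.2376 + 4·0.2024 + 3·0.3024 + 3·0.2576
 = 0.4752 + 0.8096 + 0.9072 + 0.7728
 = 2.9648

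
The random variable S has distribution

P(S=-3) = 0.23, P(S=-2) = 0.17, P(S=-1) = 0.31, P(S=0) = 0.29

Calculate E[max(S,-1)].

-0.71

E[max(S,-1)] = Σ max(s,-1)·P(S=s)
 = (-1)·0.23 + (-1)·0.17 + (-1)·0.31 + 0·0.29
 = (-0.23) + (-0.17) + (-0.31) + 0
 = -0.71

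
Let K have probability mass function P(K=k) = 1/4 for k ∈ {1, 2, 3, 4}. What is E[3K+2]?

E[3K+2] = Σ (3k+2)·P(K=k)
 = 5·1/4 + 8·1/4 + 11·1/4 + 14·1/4
 = 5/4 + 2 + 11/4 + 7/2
 = 19/2

9.5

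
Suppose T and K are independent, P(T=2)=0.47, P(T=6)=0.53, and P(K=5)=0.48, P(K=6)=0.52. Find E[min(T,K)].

E[min(T,K)] = Σ_t Σ_k min(t,k) · P(T=t)P(K=k)
 = 2·0.2256 + 2·0.2444 + 5·0.2544 + 6·0.2756
 = 0.4512 + 0.4888 + 1.272 + 1.6536
 = 3.8656

3.8656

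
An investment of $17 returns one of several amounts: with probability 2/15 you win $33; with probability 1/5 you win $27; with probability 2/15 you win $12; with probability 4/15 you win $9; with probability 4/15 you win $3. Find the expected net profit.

-2.4

E[payout] = 33·2/15 + 27·1/5 + 12·2/15 + 9·4/15 + 3·4/15
 = 22/5 + 27/5 + 8/5 + 12/5 + 4/5
 = 73/5
Net = 73/5 - 17 = -12/5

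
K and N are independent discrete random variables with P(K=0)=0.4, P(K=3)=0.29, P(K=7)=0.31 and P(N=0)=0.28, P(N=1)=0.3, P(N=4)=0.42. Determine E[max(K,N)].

3.9538

E[max(K,N)] = Σ_k Σ_n max(k,n) · P(K=k)P(N=n)
 = 0·0.112 + 1·0.12 + 4·0.168 + 3·0.0812 + 3·0.087 + 4·0.1218 + 7·0.0868 + 7·0.093 + 7·0.1302
 = 0 + 0.12 + 0.672 + 0.2436 + 0.261 + 0.4872 + 0.6076 + 0.651 + 0.9114
 = 3.9538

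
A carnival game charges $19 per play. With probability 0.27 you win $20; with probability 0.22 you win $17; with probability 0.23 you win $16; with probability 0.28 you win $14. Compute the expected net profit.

-2.26

E[payout] = 20·0.27 + 17·0.22 + 16·0.23 + 14·0.28
 = 5.4 + 3.74 + 3.68 + 3.92
 = 16.74
Net = 16.74 - 19 = -2.26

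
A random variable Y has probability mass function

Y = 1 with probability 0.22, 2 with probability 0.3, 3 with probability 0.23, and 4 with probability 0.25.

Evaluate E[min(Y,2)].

E[min(Y,2)] = Σ min(y,2)·P(Y=y)
 = 1·0.22 + 2·0.3 + 2·0.23 + 2·0.25
 = 0.22 + 0.6 + 0.46 + 0.5
 = 1.78

1.78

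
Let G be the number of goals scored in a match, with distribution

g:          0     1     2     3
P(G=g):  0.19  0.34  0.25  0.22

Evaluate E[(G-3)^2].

3.32

E[(G-3)^2] = Σ (g-3)^2·P(G=g)
 = 9·0.19 + 4·0.34 + 1·0.25 + 0·0.22
 = 1.71 + 1.36 + 0.25 + 0
 = 3.32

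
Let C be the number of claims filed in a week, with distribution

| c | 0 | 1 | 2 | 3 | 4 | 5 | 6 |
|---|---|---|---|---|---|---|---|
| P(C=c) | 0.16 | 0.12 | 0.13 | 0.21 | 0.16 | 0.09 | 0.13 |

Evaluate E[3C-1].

7.64

E[3C-1] = Σ (3c-1)·P(C=c)
 = (-1)·0.16 + 2·0.12 + 5·0.13 + 8·0.21 + 11·0.16 + 14·0.09 + 17·0.13
 = (-0.16) + 0.24 + 0.65 + 1.68 + 1.76 + 1.26 + 2.21
 = 7.64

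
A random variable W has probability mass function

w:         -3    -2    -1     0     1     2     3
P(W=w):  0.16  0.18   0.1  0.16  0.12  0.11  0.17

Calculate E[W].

E[W] = Σ w·P(W=w)
 = (-3)·0.16 + (-2)·0.18 + (-1)·0.1 + 0·0.16 + 1·0.12 + 2·0.11 + 3·0.17
 = (-0.48) + (-0.36) + (-0.1) + 0 + 0.12 + 0.22 + 0.51
 = -0.09

-0.09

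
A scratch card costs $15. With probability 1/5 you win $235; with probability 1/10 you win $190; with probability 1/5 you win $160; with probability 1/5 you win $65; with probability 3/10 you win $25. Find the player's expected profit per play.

103.5

E[payout] = 235·1/5 + 190·1/10 + 160·1/5 + 65·1/5 + 25·3/10
 = 47 + 19 + 32 + 13 + 15/2
 = 237/2
Net = 237/2 - 15 = 207/2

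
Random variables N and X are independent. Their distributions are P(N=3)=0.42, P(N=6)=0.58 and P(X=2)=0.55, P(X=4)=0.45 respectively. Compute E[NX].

13.746

E[NX] = Σ_n Σ_x nx · P(N=n)P(X=x)
 = 6·0.231 + 12·0.189 + 12·0.319 + 24·0.261
 = 1.386 + 2.268 + 3.828 + 6.264
 = 13.746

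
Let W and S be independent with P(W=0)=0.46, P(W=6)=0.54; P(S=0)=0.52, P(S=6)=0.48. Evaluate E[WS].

9.3312

E[WS] = Σ_w Σ_s ws · P(W=w)P(S=s)
 = 0·0.2392 + 0·0.2208 + 0·0.2808 + 36·0.2592
 = 0 + 0 + 0 + 9.3312
 = 9.3312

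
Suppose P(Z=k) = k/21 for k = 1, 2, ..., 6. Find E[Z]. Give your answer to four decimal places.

E[Z] = Σ z·P(Z=z)
 = 1·1/21 + 2·2/21 + 3·1/7 + 4·4/21 + 5·5/21 + 6·2/7
 = 1/21 + 4/21 + 3/7 + 16/21 + 25/21 + 12/7
 = 13/3

4.3333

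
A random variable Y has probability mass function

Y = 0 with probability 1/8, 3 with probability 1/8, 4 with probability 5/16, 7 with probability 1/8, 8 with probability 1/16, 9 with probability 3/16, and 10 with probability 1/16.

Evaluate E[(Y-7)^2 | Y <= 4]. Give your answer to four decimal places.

19.4444

P(Y <= 4) = 1/8 + 1/8 + 5/16 = 9/16.
E[(Y-7)^2 | Y <= 4] = [49·1/8 + 16·1/8 + 9·5/16] / (9/16)
 = 175/16 / (9/16)
 = 175/9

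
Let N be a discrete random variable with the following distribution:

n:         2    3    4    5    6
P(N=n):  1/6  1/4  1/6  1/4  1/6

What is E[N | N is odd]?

P(N is odd) = 1/4 + 1/4 = 1/2.
E[N | N is odd] = [3·1/4 + 5·1/4] / (1/2)
 = 2 / (1/2)
 = 4

4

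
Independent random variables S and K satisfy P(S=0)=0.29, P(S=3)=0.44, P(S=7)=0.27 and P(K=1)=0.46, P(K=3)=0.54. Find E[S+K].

E[S+K] = Σ_s Σ_k (s+k) · P(S=s)P(K=k)
 = 1·0.1334 + 3·0.1566 + 4·0.2024 + 6·0.2376 + 8·0.1242 + 10·0.1458
 = 0.1334 + 0.4698 + 0.8096 + 1.4256 + 0.9936 + 1.458
 = 5.29

5.29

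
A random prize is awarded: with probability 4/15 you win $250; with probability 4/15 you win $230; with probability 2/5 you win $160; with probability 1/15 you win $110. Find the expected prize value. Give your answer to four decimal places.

E[payout] = 250·4/15 + 230·4/15 + 160·2/5 + 110·1/15
 = 200/3 + 184/3 + 64 + 22/3
 = 598/3

199.3333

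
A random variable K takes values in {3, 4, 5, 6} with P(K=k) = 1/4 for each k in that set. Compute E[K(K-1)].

17

E[K(K-1)] = Σ k(k-1)·P(K=k)
 = 6·1/4 + 12·1/4 + 20·1/4 + 30·1/4
 = 3/2 + 3 + 5 + 15/2
 = 17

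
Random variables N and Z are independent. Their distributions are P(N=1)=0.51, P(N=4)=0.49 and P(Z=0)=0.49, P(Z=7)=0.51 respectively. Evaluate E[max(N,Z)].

E[max(N,Z)] = Σ_n Σ_z max(n,z) · P(N=n)P(Z=z)
 = 1·0.2499 + 7·0.2601 + 4·0.2401 + 7·0.2499
 = 0.2499 + 1.8207 + 0.9604 + 1.7493
 = 4.7803

4.7803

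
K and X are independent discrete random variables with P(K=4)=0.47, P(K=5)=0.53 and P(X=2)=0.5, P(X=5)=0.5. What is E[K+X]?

8.03

E[K+X] = Σ_k Σ_x (k+x) · P(K=k)P(X=x)
 = 6·0.235 + 9·0.235 + 7·0.265 + 10·0.265
 = 1.41 + 2.115 + 1.855 + 2.65
 = 8.03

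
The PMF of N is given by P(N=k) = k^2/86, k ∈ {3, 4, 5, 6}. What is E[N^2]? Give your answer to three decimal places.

E[N^2] = Σ n^2·P(N=n)
 = 9·9/86 + 16·8/43 + 25·25/86 + 36·18/43
 = 81/86 + 128/43 + 625/86 + 648/43
 = 1129/43

26.256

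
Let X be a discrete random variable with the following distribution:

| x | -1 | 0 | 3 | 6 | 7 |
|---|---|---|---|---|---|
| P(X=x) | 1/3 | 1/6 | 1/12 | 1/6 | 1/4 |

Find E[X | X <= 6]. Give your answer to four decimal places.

P(X <= 6) = 1/3 + 1/6 + 1/12 + 1/6 = 3/4.
E[X | X <= 6] = [(-1)·1/3 + 0·1/6 + 3·1/12 + 6·1/6] / (3/4)
 = 11/12 / (3/4)
 = 11/9

1.2222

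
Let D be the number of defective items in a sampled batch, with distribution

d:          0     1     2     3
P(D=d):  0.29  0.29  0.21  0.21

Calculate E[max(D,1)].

1.63

E[max(D,1)] = Σ max(d,1)·P(D=d)
 = 1·0.29 + 1·0.29 + 2·0.21 + 3·0.21
 = 0.29 + 0.29 + 0.42 + 0.63
 = 1.63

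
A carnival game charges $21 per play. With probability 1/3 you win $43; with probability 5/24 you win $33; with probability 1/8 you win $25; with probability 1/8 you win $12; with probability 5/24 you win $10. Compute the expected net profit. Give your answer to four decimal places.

6.9167

E[payout] = 43·1/3 + 33·5/24 + 25·1/8 + 12·1/8 + 10·5/24
 = 43/3 + 55/8 + 25/8 + 3/2 + 25/12
 = 335/12
Net = 335/12 - 21 = 83/12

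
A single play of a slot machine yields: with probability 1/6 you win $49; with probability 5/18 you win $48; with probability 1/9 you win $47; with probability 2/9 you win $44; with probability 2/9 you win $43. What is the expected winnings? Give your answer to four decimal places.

E[payout] = 49·1/6 + 48·5/18 + 47·1/9 + 44·2/9 + 43·2/9
 = 49/6 + 40/3 + 47/9 + 88/9 + 86/9
 = 829/18

46.0556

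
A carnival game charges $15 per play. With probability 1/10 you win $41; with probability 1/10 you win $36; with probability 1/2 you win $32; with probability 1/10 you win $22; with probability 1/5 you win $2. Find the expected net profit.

E[payout] = 41·1/10 + 36·1/10 + 32·1/2 + 22·1/10 + 2·1/5
 = 41/10 + 18/5 + 16 + 11/5 + 2/5
 = 263/10
Net = 263/10 - 15 = 113/10

11.3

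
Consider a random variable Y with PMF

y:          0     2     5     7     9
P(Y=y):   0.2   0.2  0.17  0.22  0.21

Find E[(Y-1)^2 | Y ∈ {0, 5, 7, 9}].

P(Y ∈ {0, 5, 7, 9}) = 0.2 + 0.17 + 0.22 + 0.21 = 0.8.
E[(Y-1)^2 | Y ∈ {0, 5, 7, 9}] = [1·0.2 + 16·0.17 + 36·0.22 + 64·0.21] / 0.8
 = 24.28 / 0.8
 = 607/20

30.35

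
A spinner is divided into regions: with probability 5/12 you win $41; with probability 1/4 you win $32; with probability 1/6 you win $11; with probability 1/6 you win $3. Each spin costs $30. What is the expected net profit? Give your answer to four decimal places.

-2.5833

E[payout] = 41·5/12 + 32·1/4 + 11·1/6 + 3·1/6
 = 205/12 + 8 + 11/6 + 1/2
 = 329/12
Net = 329/12 - 30 = -31/12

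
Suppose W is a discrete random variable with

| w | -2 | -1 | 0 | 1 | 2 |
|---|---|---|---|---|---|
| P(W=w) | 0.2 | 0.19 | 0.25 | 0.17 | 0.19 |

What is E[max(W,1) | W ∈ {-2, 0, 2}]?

P(W ∈ {-2, 0, 2}) = 0.2 + 0.25 + 0.19 = 0.64.
E[max(W,1) | W ∈ {-2, 0, 2}] = [1·0.2 + 1·0.25 + 2·0.19] / 0.64
 = 0.83 / 0.64
 = 83/64

1.296875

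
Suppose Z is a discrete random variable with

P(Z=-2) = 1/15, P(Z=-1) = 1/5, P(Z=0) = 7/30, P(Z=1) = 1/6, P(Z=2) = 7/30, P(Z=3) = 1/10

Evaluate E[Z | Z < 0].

-1.25

P(Z < 0) = 1/15 + 1/5 = 4/15.
E[Z | Z < 0] = [(-2)·1/15 + (-1)·1/5] / (4/15)
 = -1/3 / (4/15)
 = -5/4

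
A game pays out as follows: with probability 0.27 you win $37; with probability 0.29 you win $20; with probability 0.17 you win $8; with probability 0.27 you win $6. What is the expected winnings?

E[payout] = 37·0.27 + 20·0.29 + 8·0.17 + 6·0.27
 = 9.99 + 5.8 + 1.36 + 1.62
 = 18.77

18.77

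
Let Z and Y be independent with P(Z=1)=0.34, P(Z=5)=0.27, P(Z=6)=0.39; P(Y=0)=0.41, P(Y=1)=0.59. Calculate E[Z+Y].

4.62

E[Z+Y] = Σ_z Σ_y (z+y) · P(Z=z)P(Y=y)
 = 1·0.1394 + 2·0.2006 + 5·0.1107 + 6·0.1593 + 6·0.1599 + 7·0.2301
 = 0.1394 + 0.4012 + 0.5535 + 0.9558 + 0.9594 + 1.6107
 = 4.62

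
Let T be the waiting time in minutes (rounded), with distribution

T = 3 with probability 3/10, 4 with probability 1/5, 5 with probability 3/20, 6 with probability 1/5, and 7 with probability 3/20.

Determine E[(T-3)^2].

E[(T-3)^2] = Σ (t-3)^2·P(T=t)
 = 0·3/10 + 1·1/5 + 4·3/20 + 9·1/5 + 16·3/20
 = 0 + 1/5 + 3/5 + 9/5 + 12/5
 = 5

5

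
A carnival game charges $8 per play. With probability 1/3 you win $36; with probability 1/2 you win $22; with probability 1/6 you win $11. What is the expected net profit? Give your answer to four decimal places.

E[payout] = 36·1/3 + 22·1/2 + 11·1/6
 = 12 + 11 + 11/6
 = 149/6
Net = 149/6 - 8 = 101/6

16.8333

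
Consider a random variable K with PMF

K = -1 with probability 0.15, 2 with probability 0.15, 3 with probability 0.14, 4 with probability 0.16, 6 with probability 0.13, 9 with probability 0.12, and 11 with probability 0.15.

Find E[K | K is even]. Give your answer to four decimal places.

3.9091

P(K is even) = 0.15 + 0.16 + 0.13 = 0.44.
E[K | K is even] = [2·0.15 + 4·0.16 + 6·0.13] / 0.44
 = 1.72 / 0.44
 = 43/11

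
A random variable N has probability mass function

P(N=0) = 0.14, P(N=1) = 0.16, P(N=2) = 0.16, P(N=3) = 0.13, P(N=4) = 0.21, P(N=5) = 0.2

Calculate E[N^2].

E[N^2] = Σ n^2·P(N=n)
 = 0·0.14 + 1·0.16 + 4·0.16 + 9·0.13 + 16·0.21 + 25·0.2
 = 0 + 0.16 + 0.64 + 1.17 + 3.36 + 5
 = 10.33

10.33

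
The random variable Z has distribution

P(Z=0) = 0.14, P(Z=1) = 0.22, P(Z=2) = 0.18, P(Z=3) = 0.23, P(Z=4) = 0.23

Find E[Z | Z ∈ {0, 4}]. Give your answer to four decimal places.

P(Z ∈ {0, 4}) = 0.14 + 0.23 = 0.37.
E[Z | Z ∈ {0, 4}] = [0·0.14 + 4·0.23] / 0.37
 = 0.92 / 0.37
 = 92/37

2.4865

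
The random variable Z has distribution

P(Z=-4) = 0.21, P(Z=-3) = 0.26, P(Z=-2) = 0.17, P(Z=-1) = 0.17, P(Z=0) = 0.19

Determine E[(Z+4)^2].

5.51

E[(Z+4)^2] = Σ (z+4)^2·P(Z=z)
 = 0·0.21 + 1·0.26 + 4·0.17 + 9·0.17 + 16·0.19
 = 0 + 0.26 + 0.68 + 1.53 + 3.04
 = 5.51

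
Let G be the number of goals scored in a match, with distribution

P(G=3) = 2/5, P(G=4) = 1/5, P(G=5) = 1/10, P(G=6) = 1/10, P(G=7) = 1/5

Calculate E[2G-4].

5

E[2G-4] = Σ (2g-4)·P(G=g)
 = 2·2/5 + 4·1/5 + 6·1/10 + 8·1/10 + 10·1/5
 = 4/5 + 4/5 + 3/5 + 4/5 + 2
 = 5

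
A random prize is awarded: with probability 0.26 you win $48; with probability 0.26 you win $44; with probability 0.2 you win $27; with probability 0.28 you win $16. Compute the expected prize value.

33.8

E[payout] = 48·0.26 + 44·0.26 + 27·0.2 + 16·0.28
 = 12.48 + 11.44 + 5.4 + 4.48
 = 33.8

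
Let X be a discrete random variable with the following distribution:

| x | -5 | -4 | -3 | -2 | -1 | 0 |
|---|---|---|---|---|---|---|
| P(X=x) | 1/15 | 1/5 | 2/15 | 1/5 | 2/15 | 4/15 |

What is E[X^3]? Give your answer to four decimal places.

E[X^3] = Σ x^3·P(X=x)
 = (-125)·1/15 + (-64)·1/5 + (-27)·2/15 + (-8)·1/5 + (-1)·2/15 + 0·4/15
 = (-25/3) + (-64/5) + (-18/5) + (-8/5) + (-2/15) + 0
 = -397/15

-26.4667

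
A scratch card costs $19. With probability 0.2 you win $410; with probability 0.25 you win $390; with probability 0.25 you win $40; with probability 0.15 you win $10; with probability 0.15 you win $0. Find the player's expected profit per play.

172

E[payout] = 410·0.2 + 390·0.25 + 40·0.25 + 10·0.15 + 0·0.15
 = 82 + 97.5 + 10 + 1.5 + 0
 = 191
Net = 191 - 19 = 172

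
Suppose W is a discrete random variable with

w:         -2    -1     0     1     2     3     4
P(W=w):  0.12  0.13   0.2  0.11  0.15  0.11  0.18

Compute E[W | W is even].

1.2

P(W is even) = 0.12 + 0.2 + 0.15 + 0.18 = 0.65.
E[W | W is even] = [(-2)·0.12 + 0·0.2 + 2·0.15 + 4·0.18] / 0.65
 = 0.78 / 0.65
 = 6/5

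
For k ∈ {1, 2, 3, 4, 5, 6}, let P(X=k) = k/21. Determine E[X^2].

E[X^2] = Σ x^2·P(X=x)
 = 1·1/21 + 4·2/21 + 9·1/7 + 16·4/21 + 25·5/21 + 36·2/7
 = 1/21 + 8/21 + 9/7 + 64/21 + 125/21 + 72/7
 = 21

21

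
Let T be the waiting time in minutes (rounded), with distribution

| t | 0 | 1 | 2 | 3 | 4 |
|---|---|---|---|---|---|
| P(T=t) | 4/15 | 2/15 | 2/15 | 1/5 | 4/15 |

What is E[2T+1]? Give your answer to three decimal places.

E[2T+1] = Σ (2t+1)·P(T=t)
 = 1·4/15 + 3·2/15 + 5·2/15 + 7·1/5 + 9·4/15
 = 4/15 + 2/5 + 2/3 + 7/5 + 12/5
 = 77/15

5.133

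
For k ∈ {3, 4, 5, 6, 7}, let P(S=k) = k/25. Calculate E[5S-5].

E[5S-5] = Σ (5s-5)·P(S=s)
 = 10·3/25 + 15·4/25 + 20·1/5 + 25·6/25 + 30·7/25
 = 6/5 + 12/5 + 4 + 6 + 42/5
 = 22

22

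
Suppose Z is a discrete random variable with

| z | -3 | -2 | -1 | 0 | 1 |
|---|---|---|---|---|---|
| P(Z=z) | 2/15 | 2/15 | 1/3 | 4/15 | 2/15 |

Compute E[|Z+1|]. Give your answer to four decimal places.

E[|Z+1|] = Σ |z+1|·P(Z=z)
 = 2·2/15 + 1·2/15 + 0·1/3 + 1·4/15 + 2·2/15
 = 4/15 + 2/15 + 0 + 4/15 + 4/15
 = 14/15

0.9333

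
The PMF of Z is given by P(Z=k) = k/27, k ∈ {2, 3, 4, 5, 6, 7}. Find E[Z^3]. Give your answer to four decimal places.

E[Z^3] = Σ z^3·P(Z=z)
 = 8·2/27 + 27·1/9 + 64·4/27 + 125·5/27 + 216·2/9 + 343·7/27
 = 16/27 + 3 + 256/27 + 625/27 + 48 + 2401/27
 = 4675/27

173.1481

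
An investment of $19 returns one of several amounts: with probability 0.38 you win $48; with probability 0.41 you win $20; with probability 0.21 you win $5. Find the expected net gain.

E[payout] = 48·0.38 + 20·0.41 + 5·0.21
 = 18.24 + 8.2 + 1.05
 = 27.49
Net = 27.49 - 19 = 8.49

8.49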